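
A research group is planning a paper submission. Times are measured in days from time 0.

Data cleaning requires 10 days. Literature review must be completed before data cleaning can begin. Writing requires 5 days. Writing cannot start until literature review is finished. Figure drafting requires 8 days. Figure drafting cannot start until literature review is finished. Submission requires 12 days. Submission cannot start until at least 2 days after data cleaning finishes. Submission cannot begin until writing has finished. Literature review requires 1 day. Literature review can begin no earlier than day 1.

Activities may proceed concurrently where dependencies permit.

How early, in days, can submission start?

14

After its own release at day 1, literature review can start at day 1 and finishes at day 2.
Writing waits on literature review (finishes day 2), so it starts at day 2 and finishes at 2 + 5 = day 7.
Data cleaning cannot begin until literature review (finishes day 2). It runs from day 2 to 2 + 10 = day 12.
Submission waits on data cleaning (finishes day 12, plus 2-day gap → day 14); writing (finishes day 7). The latest of these is day 14, which is the earliest submission can start.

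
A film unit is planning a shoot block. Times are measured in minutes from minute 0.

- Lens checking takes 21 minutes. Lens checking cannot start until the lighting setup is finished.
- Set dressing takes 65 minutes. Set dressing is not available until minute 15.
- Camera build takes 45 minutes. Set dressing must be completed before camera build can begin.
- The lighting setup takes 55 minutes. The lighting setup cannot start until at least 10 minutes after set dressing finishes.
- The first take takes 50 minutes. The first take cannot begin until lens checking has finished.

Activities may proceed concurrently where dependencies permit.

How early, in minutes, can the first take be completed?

Set dressing waits on its own release at minute 15, so it starts at minute 15 and finishes at 15 + 65 = minute 80.
The lighting setup waits on set dressing (finishes minute 80, plus 10-minute gap → minute 90), so it starts at minute 90 and finishes at 90 + 55 = minute 145.
After the lighting setup (finishes minute 145), lens checking can start at minute 145 and finishes at minute 166.
The first take cannot begin until lens checking (finishes minute 166). It runs from minute 166 to 166 + 50 = minute 216.

216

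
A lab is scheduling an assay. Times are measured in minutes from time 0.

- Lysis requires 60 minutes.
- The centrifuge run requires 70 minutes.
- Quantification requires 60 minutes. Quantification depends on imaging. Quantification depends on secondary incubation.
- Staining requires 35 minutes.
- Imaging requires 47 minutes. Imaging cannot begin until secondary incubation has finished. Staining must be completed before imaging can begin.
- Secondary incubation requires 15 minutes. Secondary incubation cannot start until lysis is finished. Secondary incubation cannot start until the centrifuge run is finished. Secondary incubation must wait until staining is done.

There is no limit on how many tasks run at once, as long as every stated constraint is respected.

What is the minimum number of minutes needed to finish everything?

192

Nothing blocks staining, so it runs from minute 0 to minute 35.
Nothing blocks the centrifuge run, so it runs from minute 0 to minute 70.
Lysis has no prerequisites, so it starts at minute 0 and finishes at minute 60.
Secondary incubation has to wait for lysis (finishes minute 60); the centrifuge run (finishes minute 70); staining (finishes minute 35). The latest of these is minute 70, so secondary incubation runs minute 70 to 70 + 15 = minute 85.
Imaging cannot start until secondary incubation (finishes minute 85); staining (finishes minute 35). The controlling bound is minute 85, so imaging finishes at 85 + 47 = minute 132.
Quantification has to wait for imaging (finishes minute 132); secondary incubation (finishes minute 85). The latest of these is minute 132, so quantification runs minute 132 to 132 + 60 = minute 192.
All tasks are finished once the last one completes. Finish times: Lysis at 60, The centrifuge run at 70, Staining at 35, Secondary incubation at 85, Imaging at 132, Quantification at 192. The latest is minute 192.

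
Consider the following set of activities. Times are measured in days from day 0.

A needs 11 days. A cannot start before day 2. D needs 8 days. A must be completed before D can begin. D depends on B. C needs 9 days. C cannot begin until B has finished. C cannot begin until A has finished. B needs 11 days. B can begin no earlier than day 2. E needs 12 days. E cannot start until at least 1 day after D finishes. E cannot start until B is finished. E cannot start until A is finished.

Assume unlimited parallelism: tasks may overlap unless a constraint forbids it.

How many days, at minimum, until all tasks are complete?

34

After its own release at day 2, B can start at day 2 and finishes at day 13.
A waits on its own release at day 2, so it starts at day 2 and finishes at 2 + 11 = day 13.
D needs all of A (finishes day 13); B (finishes day 13). That puts its earliest start at day 13; it finishes at 13 + 8 = day 21.
E needs all of D (finishes day 21, plus 1-day gap → day 22); B (finishes day 13); A (finishes day 13). That puts its earliest start at day 22; it finishes at 22 + 12 = day 34.
C cannot start until B (finishes day 13); A (finishes day 13). The controlling bound is day 13, so C finishes at 13 + 9 = day 22.
All tasks are finished once the last one completes. Finish times: A at 13, B at 13, C at 22, D at 21, E at 34. The latest is day 34.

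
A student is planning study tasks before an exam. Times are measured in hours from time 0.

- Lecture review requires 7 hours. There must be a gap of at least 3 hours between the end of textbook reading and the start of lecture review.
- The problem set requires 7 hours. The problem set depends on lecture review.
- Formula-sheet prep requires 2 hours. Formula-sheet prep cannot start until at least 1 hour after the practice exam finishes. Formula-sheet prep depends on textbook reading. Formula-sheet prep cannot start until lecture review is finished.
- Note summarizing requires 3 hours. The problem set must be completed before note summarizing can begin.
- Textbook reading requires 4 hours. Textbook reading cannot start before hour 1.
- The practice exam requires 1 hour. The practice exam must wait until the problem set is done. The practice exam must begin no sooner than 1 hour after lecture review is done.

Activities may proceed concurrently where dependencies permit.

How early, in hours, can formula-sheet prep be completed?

Textbook reading waits on its own release at hour 1, so it starts at hour 1 and finishes at 1 + 4 = hour 5.
Lecture review cannot begin until textbook reading (finishes hour 5, plus 3-hour gap → hour 8). It runs from hour 8 to 8 + 7 = hour 15.
After lecture review (finishes hour 15), the problem set can start at hour 15 and finishes at hour 22.
The practice exam needs all of the problem set (finishes hour 22); lecture review (finishes hour 15, plus 1-hour gap → hour 16). That puts its earliest start at hour 22; it finishes at 22 + 1 = hour 23.
For formula-sheet prep: the practice exam (finishes hour 23, plus 1-hour gap → hour 24); textbook reading (finishes hour 5); lecture review (finishes hour 15). Taking the maximum gives a start of hour 24, and it finishes at 24 + 2 = hour 26.

26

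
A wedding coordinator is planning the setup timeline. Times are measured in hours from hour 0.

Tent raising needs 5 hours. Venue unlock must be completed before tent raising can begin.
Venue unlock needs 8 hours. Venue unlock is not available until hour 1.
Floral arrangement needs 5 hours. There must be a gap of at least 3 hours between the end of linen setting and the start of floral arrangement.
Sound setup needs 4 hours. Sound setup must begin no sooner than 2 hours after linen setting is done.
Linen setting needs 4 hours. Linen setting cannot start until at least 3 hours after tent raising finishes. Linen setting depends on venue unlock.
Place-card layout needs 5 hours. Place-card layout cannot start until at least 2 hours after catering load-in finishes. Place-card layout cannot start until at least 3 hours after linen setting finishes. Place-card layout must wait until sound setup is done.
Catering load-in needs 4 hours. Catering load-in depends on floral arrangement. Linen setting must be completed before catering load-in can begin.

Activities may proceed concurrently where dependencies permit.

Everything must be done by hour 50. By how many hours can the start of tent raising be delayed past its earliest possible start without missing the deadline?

After its own release at hour 1, venue unlock can start at hour 1 and finishes at hour 9.
Tent raising cannot begin until venue unlock (finishes hour 9). It runs from hour 9 to 9 + 5 = hour 14.

Working backward from the deadline:
To finish by hour 50, place-card layout (duration 5) must start no later than hour 45.
Catering load-in feeds into place-card layout (must start by hour 45, minus 2-hour gap → hour 43); so catering load-in must finish by hour 43 and therefore start by hour 39.
Floral arrangement has to be done before catering load-in (must start by hour 39). That means finishing by hour 39, i.e. starting by 39 − 5 = hour 34.
Sound setup feeds into place-card layout (must start by hour 45); so sound setup must finish by hour 45 and therefore start by hour 41.
For linen setting: floral arrangement (must start by hour 34, minus 3-hour gap → hour 31); sound setup (must start by hour 41, minus 2-hour gap → hour 39); catering load-in (must start by hour 39); place-card layout (must start by hour 45, minus 3-hour gap → hour 42). The most restrictive is hour 31; with a 4-hour duration, linen setting must start by hour 27.
Tent raising must finish before linen setting (must start by hour 27, minus 3-hour gap → hour 24). With a 5-hour duration, tent raising must start by 24 − 5 = hour 19.
So tent raising can start as early as hour 9 and as late as hour 19, giving 19 − 9 = 10 hours of slack.

10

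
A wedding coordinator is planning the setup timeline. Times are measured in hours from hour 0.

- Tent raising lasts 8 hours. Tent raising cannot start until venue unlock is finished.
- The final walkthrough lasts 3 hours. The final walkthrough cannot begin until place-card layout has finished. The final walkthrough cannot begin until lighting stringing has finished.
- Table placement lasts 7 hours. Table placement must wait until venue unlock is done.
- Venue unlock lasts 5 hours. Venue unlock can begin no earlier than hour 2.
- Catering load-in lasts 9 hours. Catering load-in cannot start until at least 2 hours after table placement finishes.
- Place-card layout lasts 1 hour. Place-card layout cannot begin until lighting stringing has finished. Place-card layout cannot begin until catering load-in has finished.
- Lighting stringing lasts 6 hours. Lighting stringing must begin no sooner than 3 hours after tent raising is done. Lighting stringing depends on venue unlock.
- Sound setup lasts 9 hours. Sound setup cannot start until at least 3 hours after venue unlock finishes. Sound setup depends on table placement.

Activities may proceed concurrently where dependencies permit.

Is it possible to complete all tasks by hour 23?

No

Venue unlock waits on its own release at hour 2, so it starts at hour 2 and finishes at 2 + 5 = hour 7.
Table placement waits on venue unlock (finishes hour 7), so it starts at hour 7 and finishes at 7 + 7 = hour 14.
Catering load-in waits on table placement (finishes hour 14, plus 2-hour gap → hour 16), so it starts at hour 16 and finishes at 16 + 9 = hour 25.
Sound setup needs all of venue unlock (finishes hour 7, plus 3-hour gap → hour 10); table placement (finishes hour 14). That puts its earliest start at hour 14; it finishes at 14 + 9 = hour 23.
Tent raising waits on venue unlock (finishes hour 7), so it starts at hour 7 and finishes at 7 + 8 = hour 15.
For lighting stringing: tent raising (finishes hour 15, plus 3-hour gap → hour 18); venue unlock (finishes hour 7). Taking the maximum gives a start of hour 18, and it finishes at 18 + 6 = hour 24.
Place-card layout needs all of lighting stringing (finishes hour 24); catering load-in (finishes hour 25). That puts its earliest start at hour 25; it finishes at 25 + 1 = hour 26.
For the final walkthrough: place-card layout (finishes hour 26); lighting stringing (finishes hour 24). Taking the maximum gives a start of hour 26, and it finishes at 26 + 3 = hour 29.
The earliest everything can be done is hour 29, which is after the deadline of 23, so it is not possible.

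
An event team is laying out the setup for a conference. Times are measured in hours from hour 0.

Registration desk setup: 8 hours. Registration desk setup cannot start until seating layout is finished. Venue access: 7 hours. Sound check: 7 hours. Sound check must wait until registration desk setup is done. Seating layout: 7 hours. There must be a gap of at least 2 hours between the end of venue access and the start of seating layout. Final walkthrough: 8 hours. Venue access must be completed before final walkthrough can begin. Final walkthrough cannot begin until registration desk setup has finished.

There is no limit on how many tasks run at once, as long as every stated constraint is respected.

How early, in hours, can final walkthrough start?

24

Venue access can start immediately at hour 0; it finishes at hour 7.
After venue access (finishes hour 7, plus 2-hour gap → hour 9), seating layout can start at hour 9 and finishes at hour 16.
Registration desk setup cannot begin until seating layout (finishes hour 16). It runs from hour 16 to 16 + 8 = hour 24.
Final walkthrough waits on venue access (finishes hour 7); registration desk setup (finishes hour 24). The latest of these is hour 24, which is the earliest final walkthrough can start.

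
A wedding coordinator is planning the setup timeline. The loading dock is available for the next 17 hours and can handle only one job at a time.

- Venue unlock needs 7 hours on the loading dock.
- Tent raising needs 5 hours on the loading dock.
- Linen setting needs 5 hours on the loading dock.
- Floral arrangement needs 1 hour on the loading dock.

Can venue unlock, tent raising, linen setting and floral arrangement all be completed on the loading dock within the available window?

No

Running back to back, the jobs need 7 + 5 + 5 + 1 = 18 hours on the loading dock.
Since 18 > 17, they cannot all fit.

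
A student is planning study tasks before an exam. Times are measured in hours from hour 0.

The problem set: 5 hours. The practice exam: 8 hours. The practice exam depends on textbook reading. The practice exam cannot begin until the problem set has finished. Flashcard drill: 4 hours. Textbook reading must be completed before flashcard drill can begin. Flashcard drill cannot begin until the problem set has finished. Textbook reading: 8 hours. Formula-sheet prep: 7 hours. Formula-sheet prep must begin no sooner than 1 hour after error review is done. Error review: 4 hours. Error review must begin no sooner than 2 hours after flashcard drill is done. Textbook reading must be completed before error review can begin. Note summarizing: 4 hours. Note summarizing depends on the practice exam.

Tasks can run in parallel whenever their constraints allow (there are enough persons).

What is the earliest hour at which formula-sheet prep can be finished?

26

The problem set has no prerequisites, so it starts at hour 0 and finishes at hour 5.
Nothing blocks textbook reading, so it runs from hour 0 to hour 8.
Flashcard drill cannot start until textbook reading (finishes hour 8); the problem set (finishes hour 5). The controlling bound is hour 8, so flashcard drill finishes at 8 + 4 = hour 12.
Error review has to wait for flashcard drill (finishes hour 12, plus 2-hour gap → hour 14); textbook reading (finishes hour 8). The latest of these is hour 14, so error review runs hour 14 to 14 + 4 = hour 18.
Formula-sheet prep waits on error review (finishes hour 18, plus 1-hour gap → hour 19), so it starts at hour 19 and finishes at 19 + 7 = hour 26.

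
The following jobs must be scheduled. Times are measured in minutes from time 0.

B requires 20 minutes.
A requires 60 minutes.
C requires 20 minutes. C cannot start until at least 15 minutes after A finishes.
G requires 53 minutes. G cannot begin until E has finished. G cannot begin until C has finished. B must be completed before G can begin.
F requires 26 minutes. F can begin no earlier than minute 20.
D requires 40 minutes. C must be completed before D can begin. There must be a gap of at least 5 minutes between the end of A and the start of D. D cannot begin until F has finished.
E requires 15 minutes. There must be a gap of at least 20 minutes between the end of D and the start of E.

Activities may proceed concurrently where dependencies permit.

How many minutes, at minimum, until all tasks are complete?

After its own release at minute 20, F can start at minute 20 and finishes at minute 46.
B can start immediately at minute 0; it finishes at minute 20.
A can start immediately at minute 0; it finishes at minute 60.
C cannot begin until A (finishes minute 60, plus 15-minute gap → minute 75). It runs from minute 75 to 75 + 20 = minute 95.
For D: C (finishes minute 95); A (finishes minute 60, plus 5-minute gap → minute 65); F (finishes minute 46). Taking the maximum gives a start of minute 95, and it finishes at 95 + 40 = minute 135.
E cannot begin until D (finishes minute 135, plus 20-minute gap → minute 155). It runs from minute 155 to 155 + 15 = minute 170.
G cannot start until E (finishes minute 170); C (finishes minute 95); B (finishes minute 20). The controlling bound is minute 170, so G finishes at 170 + 53 = minute 223.
All tasks are finished once the last one completes. Finish times: A at 60, B at 20, C at 95, D at 135, E at 170, F at 46, G at 223. The latest is minute 223.

223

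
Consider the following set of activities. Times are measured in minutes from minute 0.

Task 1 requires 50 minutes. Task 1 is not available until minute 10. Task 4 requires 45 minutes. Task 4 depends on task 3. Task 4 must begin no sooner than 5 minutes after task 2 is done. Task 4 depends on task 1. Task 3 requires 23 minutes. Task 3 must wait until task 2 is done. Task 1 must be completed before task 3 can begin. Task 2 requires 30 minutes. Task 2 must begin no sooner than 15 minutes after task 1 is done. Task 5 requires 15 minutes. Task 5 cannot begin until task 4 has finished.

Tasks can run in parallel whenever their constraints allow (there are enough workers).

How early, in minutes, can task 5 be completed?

Task 1 cannot begin until its own release at minute 10. It runs from minute 10 to 10 + 50 = minute 60.
Task 2 waits on task 1 (finishes minute 60, plus 15-minute gap → minute 75), so it starts at minute 75 and finishes at 75 + 30 = minute 105.
Task 3 cannot start until task 2 (finishes minute 105); task 1 (finishes minute 60). The controlling bound is minute 105, so task 3 finishes at 105 + 23 = minute 128.
Task 4 cannot start until task 3 (finishes minute 128); task 2 (finishes minute 105, plus 5-minute gap → minute 110); task 1 (finishes minute 60). The controlling bound is minute 128, so task 4 finishes at 128 + 45 = minute 173.
Task 5 cannot begin until task 4 (finishes minute 173). It runs from minute 173 to 173 + 15 = minute 188.

188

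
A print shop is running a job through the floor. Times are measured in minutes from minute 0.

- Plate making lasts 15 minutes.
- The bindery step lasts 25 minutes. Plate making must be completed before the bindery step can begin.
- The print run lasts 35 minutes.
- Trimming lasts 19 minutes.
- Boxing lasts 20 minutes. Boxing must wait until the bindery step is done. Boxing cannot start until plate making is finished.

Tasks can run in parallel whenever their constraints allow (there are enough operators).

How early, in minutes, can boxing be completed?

60

Plate making can start immediately at minute 0; it finishes at minute 15.
After plate making (finishes minute 15), the bindery step can start at minute 15 and finishes at minute 40.
For boxing: the bindery step (finishes minute 40); plate making (finishes minute 15). Taking the maximum gives a start of minute 40, and it finishes at 40 + 20 = minute 60.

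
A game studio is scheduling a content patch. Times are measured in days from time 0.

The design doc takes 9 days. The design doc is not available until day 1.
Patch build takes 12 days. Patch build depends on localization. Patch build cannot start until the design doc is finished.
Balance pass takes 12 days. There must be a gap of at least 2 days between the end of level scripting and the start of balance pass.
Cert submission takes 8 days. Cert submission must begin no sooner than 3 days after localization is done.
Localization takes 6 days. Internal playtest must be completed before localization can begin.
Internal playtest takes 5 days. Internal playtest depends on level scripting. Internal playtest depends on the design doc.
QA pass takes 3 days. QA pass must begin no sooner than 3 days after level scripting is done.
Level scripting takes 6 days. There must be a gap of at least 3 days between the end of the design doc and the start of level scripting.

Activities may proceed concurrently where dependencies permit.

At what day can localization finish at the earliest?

30

The design doc waits on its own release at day 1, so it starts at day 1 and finishes at 1 + 9 = day 10.
After the design doc (finishes day 10, plus 3-day gap → day 13), level scripting can start at day 13 and finishes at day 19.
Internal playtest cannot start until level scripting (finishes day 19); the design doc (finishes day 10). The controlling bound is day 19, so internal playtest finishes at 19 + 5 = day 24.
Localization waits on internal playtest (finishes day 24), so it starts at day 24 and finishes at 24 + 6 = day 30.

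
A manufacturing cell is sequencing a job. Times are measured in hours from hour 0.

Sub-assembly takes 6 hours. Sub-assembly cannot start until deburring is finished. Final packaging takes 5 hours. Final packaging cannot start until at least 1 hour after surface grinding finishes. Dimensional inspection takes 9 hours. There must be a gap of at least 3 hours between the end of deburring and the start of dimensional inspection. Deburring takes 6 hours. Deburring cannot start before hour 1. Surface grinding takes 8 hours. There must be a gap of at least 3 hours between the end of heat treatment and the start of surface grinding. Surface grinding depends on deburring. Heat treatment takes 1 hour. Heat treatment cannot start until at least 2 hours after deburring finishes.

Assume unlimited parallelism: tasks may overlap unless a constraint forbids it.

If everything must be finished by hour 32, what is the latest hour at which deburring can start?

6

Nothing follows final packaging; the deadline of hour 32 is its only limit. It must start by 32 − 5 = hour 27.
Surface grinding must finish before final packaging (must start by hour 27, minus 1-hour gap → hour 26). With an 8-hour duration, surface grinding must start by 26 − 8 = hour 18.
Heat treatment must finish before surface grinding (must start by hour 18, minus 3-hour gap → hour 15). With a 1-hour duration, heat treatment must start by 15 − 1 = hour 14.
Dimensional inspection must finish by hour 32; it takes 9 hours, so it must start by 32 − 9 = hour 23.
To finish by hour 32, sub-assembly (duration 6) must start no later than hour 26.
Deburring feeds heat treatment (must start by hour 14, minus 2-hour gap → hour 12); surface grinding (must start by hour 18); dimensional inspection (must start by hour 23, minus 3-hour gap → hour 20); sub-assembly (must start by hour 26). Taking the minimum, deburring must finish by hour 12 and start by 12 − 6 = hour 6.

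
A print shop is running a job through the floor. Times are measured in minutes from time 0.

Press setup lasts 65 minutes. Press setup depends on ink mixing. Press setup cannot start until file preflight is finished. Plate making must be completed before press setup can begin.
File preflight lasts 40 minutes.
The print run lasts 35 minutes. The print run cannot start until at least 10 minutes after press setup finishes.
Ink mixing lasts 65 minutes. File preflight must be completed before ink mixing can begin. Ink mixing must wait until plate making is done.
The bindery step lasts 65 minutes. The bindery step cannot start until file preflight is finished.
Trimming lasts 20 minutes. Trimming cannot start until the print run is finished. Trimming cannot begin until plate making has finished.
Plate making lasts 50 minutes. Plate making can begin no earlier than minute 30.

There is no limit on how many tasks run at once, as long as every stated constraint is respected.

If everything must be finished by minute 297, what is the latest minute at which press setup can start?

167

Trimming has no dependents, so it just needs to finish by minute 297. Starting by 297 − 20 = minute 277 achieves that.
The print run must finish before trimming (must start by minute 277). With a 35-minute duration, the print run must start by 277 − 35 = minute 242.
Press setup feeds into the print run (must start by minute 242, minus 10-minute gap → minute 232); so press setup must finish by minute 232 and therefore start by minute 167.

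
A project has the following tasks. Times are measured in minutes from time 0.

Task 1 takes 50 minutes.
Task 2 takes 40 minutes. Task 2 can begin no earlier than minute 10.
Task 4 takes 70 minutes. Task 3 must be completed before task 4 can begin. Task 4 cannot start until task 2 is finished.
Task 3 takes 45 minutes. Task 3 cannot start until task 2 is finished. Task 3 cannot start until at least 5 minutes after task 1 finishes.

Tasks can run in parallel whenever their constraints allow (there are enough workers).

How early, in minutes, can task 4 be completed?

170

After its own release at minute 10, task 2 can start at minute 10 and finishes at minute 50.
Task 1 has no prerequisites, so it starts at minute 0 and finishes at minute 50.
Task 3 cannot start until task 2 (finishes minute 50); task 1 (finishes minute 50, plus 5-minute gap → minute 55). The controlling bound is minute 55, so task 3 finishes at 55 + 45 = minute 100.
For task 4: task 3 (finishes minute 100); task 2 (finishes minute 50). Taking the maximum gives a start of minute 100, and it finishes at 100 + 70 = minute 170.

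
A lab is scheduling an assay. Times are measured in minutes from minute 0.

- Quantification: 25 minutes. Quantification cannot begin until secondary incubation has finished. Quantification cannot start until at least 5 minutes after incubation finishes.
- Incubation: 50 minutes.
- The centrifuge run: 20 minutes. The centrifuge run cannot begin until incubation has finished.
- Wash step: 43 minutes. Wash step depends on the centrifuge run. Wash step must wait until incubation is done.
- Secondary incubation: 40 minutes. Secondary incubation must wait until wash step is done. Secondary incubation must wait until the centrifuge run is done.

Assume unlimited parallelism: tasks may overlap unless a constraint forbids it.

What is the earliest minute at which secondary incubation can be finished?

Incubation can start immediately at minute 0; it finishes at minute 50.
After incubation (finishes minute 50), the centrifuge run can start at minute 50 and finishes at minute 70.
Wash step needs all of the centrifuge run (finishes minute 70); incubation (finishes minute 50). That puts its earliest start at minute 70; it finishes at 70 + 43 = minute 113.
Secondary incubation cannot start until wash step (finishes minute 113); the centrifuge run (finishes minute 70). The controlling bound is minute 113, so secondary incubation finishes at 113 + 40 = minute 153.

153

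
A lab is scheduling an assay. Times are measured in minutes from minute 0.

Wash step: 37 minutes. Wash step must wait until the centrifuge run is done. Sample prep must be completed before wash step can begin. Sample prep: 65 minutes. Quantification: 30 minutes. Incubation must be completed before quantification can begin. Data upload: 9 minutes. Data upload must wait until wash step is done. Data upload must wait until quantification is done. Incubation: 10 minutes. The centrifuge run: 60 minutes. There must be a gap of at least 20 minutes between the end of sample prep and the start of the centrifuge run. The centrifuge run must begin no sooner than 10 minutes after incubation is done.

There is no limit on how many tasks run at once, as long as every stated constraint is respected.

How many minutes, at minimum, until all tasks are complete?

Incubation can start immediately at minute 0; it finishes at minute 10.
After incubation (finishes minute 10), quantification can start at minute 10 and finishes at minute 40.
Nothing blocks sample prep, so it runs from minute 0 to minute 65.
For the centrifuge run: sample prep (finishes minute 65, plus 20-minute gap → minute 85); incubation (finishes minute 10, plus 10-minute gap → minute 20). Taking the maximum gives a start of minute 85, and it finishes at 85 + 60 = minute 145.
Wash step has to wait for the centrifuge run (finishes minute 145); sample prep (finishes minute 65). The latest of these is minute 145, so wash step runs minute 145 to 145 + 37 = minute 182.
For data upload: wash step (finishes minute 182); quantification (finishes minute 40). Taking the maximum gives a start of minute 182, and it finishes at 182 + 9 = minute 191.
All tasks are finished once the last one completes. Finish times: Sample prep at 65, Incubation at 10, The centrifuge run at 145, Wash step at 182, Quantification at 40, Data upload at 191. The latest is minute 191.

191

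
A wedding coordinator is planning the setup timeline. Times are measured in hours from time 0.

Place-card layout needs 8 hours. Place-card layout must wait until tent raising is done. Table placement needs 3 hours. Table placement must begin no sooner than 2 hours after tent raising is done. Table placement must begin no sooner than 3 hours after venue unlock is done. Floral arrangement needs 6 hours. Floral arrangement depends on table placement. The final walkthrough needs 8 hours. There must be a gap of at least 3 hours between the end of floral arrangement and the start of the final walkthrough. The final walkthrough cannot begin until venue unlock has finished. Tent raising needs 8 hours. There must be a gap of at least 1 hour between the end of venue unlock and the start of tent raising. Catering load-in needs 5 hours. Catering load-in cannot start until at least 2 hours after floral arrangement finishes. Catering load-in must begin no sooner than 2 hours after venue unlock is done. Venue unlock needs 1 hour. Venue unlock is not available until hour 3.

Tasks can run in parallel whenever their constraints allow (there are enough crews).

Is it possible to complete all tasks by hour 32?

Venue unlock waits on its own release at hour 3, so it starts at hour 3 and finishes at 3 + 1 = hour 4.
Tent raising waits on venue unlock (finishes hour 4, plus 1-hour gap → hour 5), so it starts at hour 5 and finishes at 5 + 8 = hour 13.
After tent raising (finishes hour 13), place-card layout can start at hour 13 and finishes at hour 21.
For table placement: tent raising (finishes hour 13, plus 2-hour gap → hour 15); venue unlock (finishes hour 4, plus 3-hour gap → hour 7). Taking the maximum gives a start of hour 15, and it finishes at 15 + 3 = hour 18.
Floral arrangement waits on table placement (finishes hour 18), so it starts at hour 18 and finishes at 18 + 6 = hour 24.
For the final walkthrough: floral arrangement (finishes hour 24, plus 3-hour gap → hour 27); venue unlock (finishes hour 4). Taking the maximum gives a start of hour 27, and it finishes at 27 + 8 = hour 35.
Catering load-in needs all of floral arrangement (finishes hour 24, plus 2-hour gap → hour 26); venue unlock (finishes hour 4, plus 2-hour gap → hour 6). That puts its earliest start at hour 26; it finishes at 26 + 5 = hour 31.
The earliest everything can be done is hour 35, which is after the deadline of 32, so it is not possible.

No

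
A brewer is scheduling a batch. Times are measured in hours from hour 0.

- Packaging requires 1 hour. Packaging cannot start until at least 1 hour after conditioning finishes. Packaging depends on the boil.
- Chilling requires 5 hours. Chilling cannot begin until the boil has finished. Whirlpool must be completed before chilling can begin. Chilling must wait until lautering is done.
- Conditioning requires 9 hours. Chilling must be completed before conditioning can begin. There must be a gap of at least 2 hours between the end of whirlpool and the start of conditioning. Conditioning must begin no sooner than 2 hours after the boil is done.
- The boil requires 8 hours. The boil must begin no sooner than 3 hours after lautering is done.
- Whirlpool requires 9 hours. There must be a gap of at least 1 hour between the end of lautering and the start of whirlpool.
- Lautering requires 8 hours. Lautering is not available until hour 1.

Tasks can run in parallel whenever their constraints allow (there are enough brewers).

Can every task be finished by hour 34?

After its own release at hour 1, lautering can start at hour 1 and finishes at hour 9.
After lautering (finishes hour 9, plus 1-hour gap → hour 10), whirlpool can start at hour 10 and finishes at hour 19.
After lautering (finishes hour 9, plus 3-hour gap → hour 12), the boil can start at hour 12 and finishes at hour 20.
Chilling needs all of the boil (finishes hour 20); whirlpool (finishes hour 19); lautering (finishes hour 9). That puts its earliest start at hour 20; it finishes at 20 + 5 = hour 25.
Conditioning cannot start until chilling (finishes hour 25); whirlpool (finishes hour 19, plus 2-hour gap → hour 21); the boil (finishes hour 20, plus 2-hour gap → hour 22). The controlling bound is hour 25, so conditioning finishes at 25 + 9 = hour 34.
Packaging needs all of conditioning (finishes hour 34, plus 1-hour gap → hour 35); the boil (finishes hour 20). That puts its earliest start at hour 35; it finishes at 35 + 1 = hour 36.
The earliest everything can be done is hour 36, which is after the deadline of 34, so it is not possible.

No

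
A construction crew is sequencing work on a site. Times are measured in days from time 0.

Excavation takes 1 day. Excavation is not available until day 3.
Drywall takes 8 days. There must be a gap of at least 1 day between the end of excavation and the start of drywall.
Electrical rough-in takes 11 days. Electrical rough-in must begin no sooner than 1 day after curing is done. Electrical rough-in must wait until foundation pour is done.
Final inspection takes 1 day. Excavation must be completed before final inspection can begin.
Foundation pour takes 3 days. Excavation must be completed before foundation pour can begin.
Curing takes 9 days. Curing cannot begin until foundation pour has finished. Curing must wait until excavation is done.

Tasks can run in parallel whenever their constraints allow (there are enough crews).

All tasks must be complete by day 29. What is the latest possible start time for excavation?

4

To finish by day 29, electrical rough-in (duration 11) must start no later than day 18.
Curing must finish before electrical rough-in (must start by day 18, minus 1-day gap → day 17). With a 9-day duration, curing must start by 17 − 9 = day 8.
For foundation pour: curing (must start by day 8); electrical rough-in (must start by day 18). The most restrictive is day 8; with a 3-day duration, foundation pour must start by day 5.
Drywall must finish by day 29; it takes 8 days, so it must start by 29 − 8 = day 21.
Final inspection must finish by day 29; it takes 1 day, so it must start by 29 − 1 = day 28.
For excavation: foundation pour (must start by day 5); curing (must start by day 8); drywall (must start by day 21, minus 1-day gap → day 20); final inspection (must start by day 28). The most restrictive is day 5; with a 1-day duration, excavation must start by day 4.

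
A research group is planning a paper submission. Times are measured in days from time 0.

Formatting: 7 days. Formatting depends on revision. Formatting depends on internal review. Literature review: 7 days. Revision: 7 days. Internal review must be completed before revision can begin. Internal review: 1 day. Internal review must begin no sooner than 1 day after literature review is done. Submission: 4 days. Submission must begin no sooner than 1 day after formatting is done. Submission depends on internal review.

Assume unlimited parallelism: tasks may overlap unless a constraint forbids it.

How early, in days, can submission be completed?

Literature review has no prerequisites, so it starts at day 0 and finishes at day 7.
Internal review waits on literature review (finishes day 7, plus 1-day gap → day 8), so it starts at day 8 and finishes at 8 + 1 = day 9.
Revision waits on internal review (finishes day 9), so it starts at day 9 and finishes at 9 + 7 = day 16.
Formatting has to wait for revision (finishes day 16); internal review (finishes day 9). The latest of these is day 16, so formatting runs day 16 to 16 + 7 = day 23.
Submission has to wait for formatting (finishes day 23, plus 1-day gap → day 24); internal review (finishes day 9). The latest of these is day 24, so submission runs day 24 to 24 + 4 = day 28.

28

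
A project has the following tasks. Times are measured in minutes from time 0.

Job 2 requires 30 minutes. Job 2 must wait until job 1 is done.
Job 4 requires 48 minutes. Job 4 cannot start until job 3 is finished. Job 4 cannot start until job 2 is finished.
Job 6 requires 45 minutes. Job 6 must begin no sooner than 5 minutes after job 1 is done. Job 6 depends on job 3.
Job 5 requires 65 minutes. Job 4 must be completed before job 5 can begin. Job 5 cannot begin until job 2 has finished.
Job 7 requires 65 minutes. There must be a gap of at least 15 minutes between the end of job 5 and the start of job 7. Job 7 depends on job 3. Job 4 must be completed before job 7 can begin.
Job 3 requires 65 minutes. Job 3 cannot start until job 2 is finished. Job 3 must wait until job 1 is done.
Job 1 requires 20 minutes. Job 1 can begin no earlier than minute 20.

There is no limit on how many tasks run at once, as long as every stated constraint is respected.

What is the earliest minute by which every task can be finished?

328

After its own release at minute 20, job 1 can start at minute 20 and finishes at minute 40.
Job 2 waits on job 1 (finishes minute 40), so it starts at minute 40 and finishes at 40 + 30 = minute 70.
Job 3 has to wait for job 2 (finishes minute 70); job 1 (finishes minute 40). The latest of these is minute 70, so job 3 runs minute 70 to 70 + 65 = minute 135.
Job 6 cannot start until job 1 (finishes minute 40, plus 5-minute gap → minute 45); job 3 (finishes minute 135). The controlling bound is minute 135, so job 6 finishes at 135 + 45 = minute 180.
Job 4 needs all of job 3 (finishes minute 135); job 2 (finishes minute 70). That puts its earliest start at minute 135; it finishes at 135 + 48 = minute 183.
Job 5 has to wait for job 4 (finishes minute 183); job 2 (finishes minute 70). The latest of these is minute 183, so job 5 runs minute 183 to 183 + 65 = minute 248.
Job 7 has to wait for job 5 (finishes minute 248, plus 15-minute gap → minute 263); job 3 (finishes minute 135); job 4 (finishes minute 183). The latest of these is minute 263, so job 7 runs minute 263 to 263 + 65 = minute 328.
All tasks are finished once the last one completes. Finish times: Job 1 at 40, Job 2 at 70, Job 3 at 135, Job 4 at 183, Job 5 at 248, Job 6 at 180, Job 7 at 328. The latest is minute 328.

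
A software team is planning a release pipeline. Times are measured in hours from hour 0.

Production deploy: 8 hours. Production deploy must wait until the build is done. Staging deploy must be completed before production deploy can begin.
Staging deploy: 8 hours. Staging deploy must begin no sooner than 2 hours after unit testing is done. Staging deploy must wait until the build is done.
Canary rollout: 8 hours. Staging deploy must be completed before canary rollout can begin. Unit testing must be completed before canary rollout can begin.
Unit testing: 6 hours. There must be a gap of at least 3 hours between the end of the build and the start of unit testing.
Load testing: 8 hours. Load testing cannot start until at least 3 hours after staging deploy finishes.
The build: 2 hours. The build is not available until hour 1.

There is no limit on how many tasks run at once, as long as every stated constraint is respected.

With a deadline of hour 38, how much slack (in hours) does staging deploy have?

The build waits on its own release at hour 1, so it starts at hour 1 and finishes at 1 + 2 = hour 3.
After the build (finishes hour 3, plus 3-hour gap → hour 6), unit testing can start at hour 6 and finishes at hour 12.
Staging deploy needs all of unit testing (finishes hour 12, plus 2-hour gap → hour 14); the build (finishes hour 3). That puts its earliest start at hour 14; it finishes at 14 + 8 = hour 22.

Working backward from the deadline:
To finish by hour 38, canary rollout (duration 8) must start no later than hour 30.
Nothing follows load testing; the deadline of hour 38 is its only limit. It must start by 38 − 8 = hour 30.
Production deploy has no dependents, so it just needs to finish by hour 38. Starting by 38 − 8 = hour 30 achieves that.
Staging deploy has several dependents: canary rollout (must start by hour 30); load testing (must start by hour 30, minus 3-hour gap → hour 27); production deploy (must start by hour 30). The earliest of those limits is hour 27, so staging deploy must start by 27 − 8 = hour 19.
So staging deploy can start as early as hour 14 and as late as hour 19, giving 19 − 14 = 5 hours of slack.

5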